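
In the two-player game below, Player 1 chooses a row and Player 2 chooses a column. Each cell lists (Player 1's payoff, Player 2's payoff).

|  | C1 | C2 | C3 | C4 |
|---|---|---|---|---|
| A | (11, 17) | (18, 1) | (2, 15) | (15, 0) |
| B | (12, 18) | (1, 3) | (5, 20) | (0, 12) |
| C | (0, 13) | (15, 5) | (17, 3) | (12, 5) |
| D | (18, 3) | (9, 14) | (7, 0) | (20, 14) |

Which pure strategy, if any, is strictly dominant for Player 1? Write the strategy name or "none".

none

A fails to dominate B at C1 (11<12).
B fails to dominate A at C2 (1<18).
C fails to dominate A at C1 (0<11).
D fails to dominate A at C2 (9<18).
No single strategy dominates all the others.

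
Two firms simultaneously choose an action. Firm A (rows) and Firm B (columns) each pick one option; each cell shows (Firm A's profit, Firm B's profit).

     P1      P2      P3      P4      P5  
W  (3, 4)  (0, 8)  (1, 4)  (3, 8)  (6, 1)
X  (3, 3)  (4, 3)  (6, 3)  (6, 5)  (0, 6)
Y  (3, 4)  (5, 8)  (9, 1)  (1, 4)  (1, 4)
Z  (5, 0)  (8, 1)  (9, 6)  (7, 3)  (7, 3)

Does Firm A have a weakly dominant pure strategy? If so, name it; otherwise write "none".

Z vs W: P1: 5>3, P2: 8>0, P3: 9>1, P4: 7>3, P5: 7>6.
Z vs X: P1: 5>3, P2: 8>4, P3: 9>6, P4: 7>6, P5: 7>0.
Z vs Y: P1: 5>3, P2: 8>5, P3: 9=9, P4: 7>1, P5: 7>1.
Z is at least as good as every other strategy against every opponent action, so it is weakly dominant.

Z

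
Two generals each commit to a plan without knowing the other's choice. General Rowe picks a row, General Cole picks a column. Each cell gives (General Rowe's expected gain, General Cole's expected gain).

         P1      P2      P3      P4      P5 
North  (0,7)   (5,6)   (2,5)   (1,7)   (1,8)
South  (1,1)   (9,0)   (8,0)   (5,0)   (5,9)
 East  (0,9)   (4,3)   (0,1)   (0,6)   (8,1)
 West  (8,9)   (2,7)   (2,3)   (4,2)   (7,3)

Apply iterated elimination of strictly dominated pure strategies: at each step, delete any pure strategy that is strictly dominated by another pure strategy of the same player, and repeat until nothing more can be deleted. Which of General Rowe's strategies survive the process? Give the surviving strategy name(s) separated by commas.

West

Row North is eliminated: South beats it against every remaining column (P1: 1>0, P2: 9>5, P3: 8>2, P4: 5>1, P5: 5>1).
General Cole's strategy P2 is strictly dominated by P1 (South: 1>0, East: 9>3, West: 9>7) and is removed.
For General Cole, P1 strictly dominates P3 on the remaining rows (South: 1>0, East: 9>1, West: 9>3); eliminate P3.
For General Cole, P1 strictly dominates P4 on the remaining rows (South: 1>0, East: 9>6, West: 9>2); eliminate P4.
For General Rowe, West strictly dominates South on the remaining columns (P1: 8>1, P5: 7>5); eliminate South.
Column P5 is eliminated: P1 beats it against every remaining row (East: 9>1, West: 9>3).
Row East is eliminated: West beats it against every remaining column (P1: 8>0).
Among the remaining strategies, none is strictly dominated by another pure strategy of the same player, so the elimination stops.
Surviving strategies — General Rowe: {West}; General Cole: {P1}.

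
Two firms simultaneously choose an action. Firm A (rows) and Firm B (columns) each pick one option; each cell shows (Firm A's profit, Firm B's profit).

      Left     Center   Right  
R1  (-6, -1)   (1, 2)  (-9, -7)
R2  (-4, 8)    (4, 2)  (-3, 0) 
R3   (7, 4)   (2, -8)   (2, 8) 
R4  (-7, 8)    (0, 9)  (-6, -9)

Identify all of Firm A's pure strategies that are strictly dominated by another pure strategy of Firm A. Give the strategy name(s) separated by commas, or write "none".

R1, R4

R2 strictly dominates R1 — Left: -4>-6, Center: 4>1, Right: -3>-9.
R2 is not dominated — it holds its own against R1 at Left (-4>-6); R3 at Center (4>2); R4 at Left (-4>-7).
R3: no other strategy beats it everywhere (R1 at Left (7>-6); R2 at Left (7>-4); R4 at Left (7>-7)).
R4: dominated, since R2 does at least as well everywhere (Left: -4>-7, Center: 4>0, Right: -3>-6).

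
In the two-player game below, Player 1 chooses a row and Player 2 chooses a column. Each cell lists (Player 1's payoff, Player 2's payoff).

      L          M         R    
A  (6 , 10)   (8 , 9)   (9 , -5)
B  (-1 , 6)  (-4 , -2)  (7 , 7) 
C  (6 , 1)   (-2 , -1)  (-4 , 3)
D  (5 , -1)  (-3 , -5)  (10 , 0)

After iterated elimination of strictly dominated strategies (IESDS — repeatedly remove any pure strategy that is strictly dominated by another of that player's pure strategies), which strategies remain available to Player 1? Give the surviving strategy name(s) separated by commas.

A, C, D

For Player 1, A strictly dominates B on the remaining columns (L: 6>-1, M: 8>-4, R: 9>7); eliminate B.
Column M is eliminated: L beats it against every remaining row (A: 10>9, C: 1>-1, D: -1>-5).
Among the remaining strategies, none is strictly dominated by another pure strategy of the same player, so the elimination stops.
Surviving strategies — Player 1: {A, C, D}; Player 2: {L, R}.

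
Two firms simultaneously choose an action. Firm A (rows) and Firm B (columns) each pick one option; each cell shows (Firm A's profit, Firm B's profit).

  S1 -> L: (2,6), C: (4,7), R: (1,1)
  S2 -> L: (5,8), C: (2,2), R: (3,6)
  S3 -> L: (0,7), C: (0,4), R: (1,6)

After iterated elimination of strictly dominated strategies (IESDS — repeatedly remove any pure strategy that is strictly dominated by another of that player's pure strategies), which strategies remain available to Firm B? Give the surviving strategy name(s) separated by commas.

L, C

Row S3 is eliminated: S2 beats it against every remaining column (L: 5>0, C: 2>0, R: 3>1).
Firm B's strategy R is strictly dominated by L (S1: 6>1, S2: 8>6) and is removed.
Among the remaining strategies, none is strictly dominated by another pure strategy of the same player, so the elimination stops.
Surviving strategies — Firm A: {S1, S2}; Firm B: {L, C}.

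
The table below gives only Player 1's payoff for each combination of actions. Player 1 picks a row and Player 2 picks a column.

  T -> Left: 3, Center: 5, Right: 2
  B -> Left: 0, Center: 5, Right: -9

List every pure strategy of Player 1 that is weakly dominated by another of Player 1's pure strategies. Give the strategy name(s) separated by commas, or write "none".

T: no other strategy beats it everywhere (B at Left (3>0)).
T weakly dominates B — Left: 3>0, Center: 5=5, Right: 2>-9.

B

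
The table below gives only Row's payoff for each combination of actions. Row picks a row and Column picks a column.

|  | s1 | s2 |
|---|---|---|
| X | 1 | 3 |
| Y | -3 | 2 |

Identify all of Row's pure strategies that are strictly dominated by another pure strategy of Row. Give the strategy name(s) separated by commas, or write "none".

Y

Nothing dominates X: Y at s1 (1>-3).
Y: dominated, since X does at least as well everywhere (s1: 1>-3, s2: 3>2).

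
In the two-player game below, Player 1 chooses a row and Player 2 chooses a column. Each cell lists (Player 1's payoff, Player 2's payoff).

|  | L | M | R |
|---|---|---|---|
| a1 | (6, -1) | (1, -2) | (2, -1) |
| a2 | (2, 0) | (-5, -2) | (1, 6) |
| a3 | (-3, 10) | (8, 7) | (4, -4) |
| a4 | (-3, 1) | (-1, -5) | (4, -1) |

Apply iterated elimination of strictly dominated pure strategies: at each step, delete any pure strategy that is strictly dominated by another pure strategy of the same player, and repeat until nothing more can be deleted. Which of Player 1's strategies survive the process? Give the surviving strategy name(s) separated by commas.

a1, a3, a4

Row a2 is eliminated: a1 beats it against every remaining column (L: 6>2, M: 1>-5, R: 2>1).
For Player 2, L strictly dominates M on the remaining rows (a1: -1>-2, a3: 10>7, a4: 1>-5); eliminate M.
Among the remaining strategies, none is strictly dominated by another pure strategy of the same player, so the elimination stops.
Surviving strategies — Player 1: {a1, a3, a4}; Player 2: {L, R}.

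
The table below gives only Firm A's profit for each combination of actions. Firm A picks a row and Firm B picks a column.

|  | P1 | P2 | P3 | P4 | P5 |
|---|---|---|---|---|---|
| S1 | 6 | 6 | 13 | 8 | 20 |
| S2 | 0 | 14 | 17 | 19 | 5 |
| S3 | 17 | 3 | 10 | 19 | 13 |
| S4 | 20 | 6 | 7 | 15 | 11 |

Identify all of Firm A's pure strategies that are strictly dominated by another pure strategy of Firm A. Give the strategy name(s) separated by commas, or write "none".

S1: no other strategy beats it everywhere (S2 at P1 (6>0); S3 at P2 (6>3); S4 at P2 (6=6)).
Nothing dominates S2: S1 at P2 (14>6); S3 at P2 (14>3); S4 at P2 (14>6).
S3: no other strategy beats it everywhere (S1 at P1 (17>6); S2 at P1 (17>0); S4 at P3 (10>7)).
S4: no other strategy beats it everywhere (S1 at P1 (20>6); S2 at P1 (20>0); S3 at P1 (20>17)).

none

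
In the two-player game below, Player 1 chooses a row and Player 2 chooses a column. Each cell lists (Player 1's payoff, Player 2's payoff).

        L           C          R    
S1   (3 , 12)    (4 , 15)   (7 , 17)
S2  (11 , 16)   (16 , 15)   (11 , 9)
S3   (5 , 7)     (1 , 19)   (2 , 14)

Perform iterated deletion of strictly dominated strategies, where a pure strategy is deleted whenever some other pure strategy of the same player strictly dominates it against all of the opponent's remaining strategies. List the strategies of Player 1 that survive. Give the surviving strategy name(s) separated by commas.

S2

Player 1's strategy S1 is strictly dominated by S2 (L: 11>3, C: 16>4, R: 11>7) and is removed.
For Player 1, S2 strictly dominates S3 on the remaining columns (L: 11>5, C: 16>1, R: 11>2); eliminate S3.
Player 2's strategy C is strictly dominated by L (S2: 16>15) and is removed.
For Player 2, L strictly dominates R on the remaining rows (S2: 16>9); eliminate R.
Among the remaining strategies, none is strictly dominated by another pure strategy of the same player, so the elimination stops.
Surviving strategies — Player 1: {S2}; Player 2: {L}.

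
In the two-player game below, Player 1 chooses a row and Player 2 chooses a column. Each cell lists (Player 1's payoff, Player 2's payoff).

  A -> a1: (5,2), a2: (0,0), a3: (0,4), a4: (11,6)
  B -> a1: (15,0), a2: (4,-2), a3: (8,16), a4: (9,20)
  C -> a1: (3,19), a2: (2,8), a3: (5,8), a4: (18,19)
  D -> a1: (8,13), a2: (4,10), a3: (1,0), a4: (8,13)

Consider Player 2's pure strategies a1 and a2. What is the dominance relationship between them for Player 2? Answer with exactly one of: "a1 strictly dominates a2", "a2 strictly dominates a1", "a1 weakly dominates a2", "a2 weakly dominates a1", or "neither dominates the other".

a1 strictly dominates a2

a1's payoffs vs a2's, by Player 1's action — A: 2>0, B: 0>-2, C: 19>8, D: 13>10.
a1 gives a strictly higher payoff against each choice by Player 1, so a1 strictly dominates a2.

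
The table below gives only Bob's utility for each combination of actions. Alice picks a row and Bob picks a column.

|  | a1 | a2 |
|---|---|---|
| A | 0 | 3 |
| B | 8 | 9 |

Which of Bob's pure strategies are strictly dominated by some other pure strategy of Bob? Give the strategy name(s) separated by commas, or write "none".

a1

a1 is strictly dominated by a2 (A: 3>0, B: 9>8).
Nothing dominates a2: a1 at A (3>0).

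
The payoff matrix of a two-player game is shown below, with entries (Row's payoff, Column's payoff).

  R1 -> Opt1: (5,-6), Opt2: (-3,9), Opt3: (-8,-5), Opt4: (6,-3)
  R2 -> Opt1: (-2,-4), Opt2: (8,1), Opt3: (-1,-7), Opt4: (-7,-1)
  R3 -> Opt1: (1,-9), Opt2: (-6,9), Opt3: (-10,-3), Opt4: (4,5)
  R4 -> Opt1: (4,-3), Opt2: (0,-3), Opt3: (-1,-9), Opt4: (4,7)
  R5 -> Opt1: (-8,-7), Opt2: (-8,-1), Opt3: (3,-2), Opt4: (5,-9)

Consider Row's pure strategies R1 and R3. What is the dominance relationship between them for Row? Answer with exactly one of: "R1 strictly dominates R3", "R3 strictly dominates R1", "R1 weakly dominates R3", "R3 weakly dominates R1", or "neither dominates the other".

R1 strictly dominates R3

R1's payoffs vs R3's, by Column's action — Opt1: 5>1, Opt2: -3>-6, Opt3: -8>-10, Opt4: 6>4.
R1 gives a strictly higher payoff against each choice by Column, so R1 strictly dominates R3.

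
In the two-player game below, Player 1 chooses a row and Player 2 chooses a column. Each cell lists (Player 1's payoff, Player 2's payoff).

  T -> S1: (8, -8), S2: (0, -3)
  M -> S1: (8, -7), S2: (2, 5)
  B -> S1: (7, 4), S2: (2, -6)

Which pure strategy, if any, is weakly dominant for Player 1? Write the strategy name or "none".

M vs T: S1: 8=8, S2: 2>0.
M vs B: S1: 8>7, S2: 2=2.
M is at least as good as every other strategy against every opponent action, so it is weakly dominant.

M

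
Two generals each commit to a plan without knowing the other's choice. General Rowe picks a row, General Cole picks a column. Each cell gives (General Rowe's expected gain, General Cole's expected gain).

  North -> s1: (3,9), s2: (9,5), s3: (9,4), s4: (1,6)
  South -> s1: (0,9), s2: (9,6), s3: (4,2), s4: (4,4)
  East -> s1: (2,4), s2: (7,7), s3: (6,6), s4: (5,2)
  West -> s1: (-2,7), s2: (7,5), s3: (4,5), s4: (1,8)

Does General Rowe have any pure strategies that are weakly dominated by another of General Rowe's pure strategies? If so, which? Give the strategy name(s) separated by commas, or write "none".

West

North is not dominated — it holds its own against South at s1 (3>0); East at s1 (3>2); West at s1 (3>-2).
Nothing dominates South: North at s4 (4>1); East at s2 (9>7); West at s1 (0>-2).
Nothing dominates East: North at s4 (5>1); South at s1 (2>0); West at s1 (2>-2).
West: dominated, since North does at least as well everywhere (s1: 3>-2, s2: 9>7, s3: 9>4, s4: 1=1).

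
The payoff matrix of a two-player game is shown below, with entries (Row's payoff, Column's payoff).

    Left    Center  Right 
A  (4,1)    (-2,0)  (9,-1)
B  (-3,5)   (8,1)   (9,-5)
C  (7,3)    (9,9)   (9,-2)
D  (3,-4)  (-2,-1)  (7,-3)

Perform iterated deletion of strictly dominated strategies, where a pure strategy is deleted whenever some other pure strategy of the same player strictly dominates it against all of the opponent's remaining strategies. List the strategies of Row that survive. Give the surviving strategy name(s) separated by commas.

C

Row D is eliminated: C beats it against every remaining column (Left: 7>3, Center: 9>-2, Right: 9>7).
Column Right is eliminated: Left beats it against every remaining row (A: 1>-1, B: 5>-5, C: 3>-2).
Row's strategy A is strictly dominated by C (Left: 7>4, Center: 9>-2) and is removed.
For Row, C strictly dominates B on the remaining columns (Left: 7>-3, Center: 9>8); eliminate B.
Column's strategy Left is strictly dominated by Center (C: 9>3) and is removed.
Among the remaining strategies, none is strictly dominated by another pure strategy of the same player, so the elimination stops.
Surviving strategies — Row: {C}; Column: {Center}.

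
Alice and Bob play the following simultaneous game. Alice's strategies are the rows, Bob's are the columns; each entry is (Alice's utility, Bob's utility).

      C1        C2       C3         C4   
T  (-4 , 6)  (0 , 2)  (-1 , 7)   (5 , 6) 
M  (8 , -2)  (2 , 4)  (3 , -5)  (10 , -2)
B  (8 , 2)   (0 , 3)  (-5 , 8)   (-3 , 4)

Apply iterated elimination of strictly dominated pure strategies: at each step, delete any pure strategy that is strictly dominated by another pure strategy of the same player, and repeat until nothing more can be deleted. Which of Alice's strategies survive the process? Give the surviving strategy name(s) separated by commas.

M

For Alice, M strictly dominates T on the remaining columns (C1: 8>-4, C2: 2>0, C3: 3>-1, C4: 10>5); eliminate T.
For Bob, C2 strictly dominates C1 on the remaining rows (M: 4>-2, B: 3>2); eliminate C1.
Row B is eliminated: M beats it against every remaining column (C2: 2>0, C3: 3>-5, C4: 10>-3).
Bob's strategy C3 is strictly dominated by C2 (M: 4>-5) and is removed.
For Bob, C2 strictly dominates C4 on the remaining rows (M: 4>-2); eliminate C4.
Among the remaining strategies, none is strictly dominated by another pure strategy of the same player, so the elimination stops.
Surviving strategies — Alice: {M}; Bob: {C2}.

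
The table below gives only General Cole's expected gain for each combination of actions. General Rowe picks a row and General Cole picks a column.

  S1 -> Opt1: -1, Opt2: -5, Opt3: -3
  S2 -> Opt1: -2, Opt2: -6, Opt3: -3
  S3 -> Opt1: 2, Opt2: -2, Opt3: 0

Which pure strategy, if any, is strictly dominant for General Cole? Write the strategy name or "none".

Opt1

Opt1 vs Opt2: S1: -1>-5, S2: -2>-6, S3: 2>-2.
Opt1 vs Opt3: S1: -1>-3, S2: -2>-3, S3: 2>0.
Opt1 strictly beats every other strategy against every opponent action, so it is strictly dominant.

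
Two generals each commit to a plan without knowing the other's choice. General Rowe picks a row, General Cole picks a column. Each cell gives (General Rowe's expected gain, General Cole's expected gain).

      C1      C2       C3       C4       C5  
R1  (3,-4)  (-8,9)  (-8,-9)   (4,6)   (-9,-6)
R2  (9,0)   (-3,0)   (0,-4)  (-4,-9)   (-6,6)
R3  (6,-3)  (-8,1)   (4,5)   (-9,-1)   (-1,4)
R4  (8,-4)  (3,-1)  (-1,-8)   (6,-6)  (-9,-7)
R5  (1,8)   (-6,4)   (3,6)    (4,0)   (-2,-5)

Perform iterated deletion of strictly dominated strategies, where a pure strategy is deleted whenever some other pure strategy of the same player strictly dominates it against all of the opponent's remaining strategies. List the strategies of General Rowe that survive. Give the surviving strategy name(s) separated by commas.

General Cole's strategy C4 is strictly dominated by C2 (R1: 9>6, R2: 0>-9, R3: 1>-1, R4: -1>-6, R5: 4>0) and is removed.
General Rowe's strategy R1 is strictly dominated by R2 (C1: 9>3, C2: -3>-8, C3: 0>-8, C5: -6>-9) and is removed.
Among the remaining strategies, none is strictly dominated by another pure strategy of the same player, so the elimination stops.
Surviving strategies — General Rowe: {R2, R3, R4, R5}; General Cole: {C1, C2, C3, C5}.

R2, R3, R4, R5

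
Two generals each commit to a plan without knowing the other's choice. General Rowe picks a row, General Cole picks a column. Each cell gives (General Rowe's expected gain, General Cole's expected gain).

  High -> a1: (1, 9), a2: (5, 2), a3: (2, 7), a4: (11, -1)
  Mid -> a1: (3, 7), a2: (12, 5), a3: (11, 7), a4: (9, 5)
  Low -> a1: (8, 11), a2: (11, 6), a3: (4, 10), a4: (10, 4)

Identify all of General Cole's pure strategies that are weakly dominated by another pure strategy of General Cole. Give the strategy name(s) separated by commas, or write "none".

a2, a3, a4

a1 is not dominated — it holds its own against a2 at High (9>2); a3 at High (9>7); a4 at High (9>-1).
a2 is weakly dominated by a1 (High: 9>2, Mid: 7>5, Low: 11>6).
a3 is weakly dominated by a1 (High: 9>7, Mid: 7=7, Low: 11>10).
a1 weakly dominates a4 — High: 9>-1, Mid: 7>5, Low: 11>4.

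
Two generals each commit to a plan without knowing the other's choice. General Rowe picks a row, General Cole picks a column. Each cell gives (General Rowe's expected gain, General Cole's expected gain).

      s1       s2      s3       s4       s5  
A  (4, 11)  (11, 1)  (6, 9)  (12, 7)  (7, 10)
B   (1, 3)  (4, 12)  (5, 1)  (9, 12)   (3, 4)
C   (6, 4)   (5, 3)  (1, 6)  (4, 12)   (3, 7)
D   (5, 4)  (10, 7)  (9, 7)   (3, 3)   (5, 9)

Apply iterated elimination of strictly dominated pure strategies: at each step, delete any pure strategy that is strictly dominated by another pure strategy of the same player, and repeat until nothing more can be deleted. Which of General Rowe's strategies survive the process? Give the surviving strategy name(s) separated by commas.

A, C, D

General Rowe's strategy B is strictly dominated by A (s1: 4>1, s2: 11>4, s3: 6>5, s4: 12>9, s5: 7>3) and is removed.
For General Cole, s5 strictly dominates s2 on the remaining rows (A: 10>1, C: 7>3, D: 9>7); eliminate s2.
Column s3 is eliminated: s5 beats it against every remaining row (A: 10>9, C: 7>6, D: 9>7).
Among the remaining strategies, none is strictly dominated by another pure strategy of the same player, so the elimination stops.
Surviving strategies — General Rowe: {A, C, D}; General Cole: {s1, s4, s5}.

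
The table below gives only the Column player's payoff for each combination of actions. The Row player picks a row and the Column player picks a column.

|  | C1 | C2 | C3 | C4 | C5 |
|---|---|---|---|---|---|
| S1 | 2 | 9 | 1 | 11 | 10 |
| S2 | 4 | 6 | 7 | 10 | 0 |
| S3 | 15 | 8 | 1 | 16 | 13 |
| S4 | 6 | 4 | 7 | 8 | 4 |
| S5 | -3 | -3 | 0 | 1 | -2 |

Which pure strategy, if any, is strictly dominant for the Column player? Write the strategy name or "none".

C4 vs C1: S1: 11>2, S2: 10>4, S3: 16>15, S4: 8>6, S5: 1>-3.
C4 vs C2: S1: 11>9, S2: 10>6, S3: 16>8, S4: 8>4, S5: 1>-3.
C4 vs C3: S1: 11>1, S2: 10>7, S3: 16>1, S4: 8>7, S5: 1>0.
C4 vs C5: S1: 11>10, S2: 10>0, S3: 16>13, S4: 8>4, S5: 1>-2.
C4 strictly beats every other strategy against every opponent action, so it is strictly dominant.

C4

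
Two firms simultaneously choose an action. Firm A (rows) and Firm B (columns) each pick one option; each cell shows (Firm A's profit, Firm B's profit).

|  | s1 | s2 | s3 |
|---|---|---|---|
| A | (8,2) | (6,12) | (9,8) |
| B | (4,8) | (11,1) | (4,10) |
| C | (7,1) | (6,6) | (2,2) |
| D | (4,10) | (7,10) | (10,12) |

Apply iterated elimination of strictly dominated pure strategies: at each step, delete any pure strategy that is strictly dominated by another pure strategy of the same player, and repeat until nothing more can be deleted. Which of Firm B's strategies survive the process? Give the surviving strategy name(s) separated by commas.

s3

For Firm B, s3 strictly dominates s1 on the remaining rows (A: 8>2, B: 10>8, C: 2>1, D: 12>10); eliminate s1.
Firm A's strategy A is strictly dominated by D (s2: 7>6, s3: 10>9) and is removed.
For Firm A, B strictly dominates C on the remaining columns (s2: 11>6, s3: 4>2); eliminate C.
For Firm B, s3 strictly dominates s2 on the remaining rows (B: 10>1, D: 12>10); eliminate s2.
Row B is eliminated: D beats it against every remaining column (s3: 10>4).
Among the remaining strategies, none is strictly dominated by another pure strategy of the same player, so the elimination stops.
Surviving strategies — Firm A: {D}; Firm B: {s3}.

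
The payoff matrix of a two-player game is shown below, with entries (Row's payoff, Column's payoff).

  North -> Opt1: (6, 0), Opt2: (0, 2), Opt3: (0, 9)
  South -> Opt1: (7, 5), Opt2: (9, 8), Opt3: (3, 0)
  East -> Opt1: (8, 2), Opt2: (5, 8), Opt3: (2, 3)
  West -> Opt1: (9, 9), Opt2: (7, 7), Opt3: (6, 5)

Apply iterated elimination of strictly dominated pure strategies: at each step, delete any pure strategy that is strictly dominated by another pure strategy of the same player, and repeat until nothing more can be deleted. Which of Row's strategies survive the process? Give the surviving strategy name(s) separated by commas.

For Row, South strictly dominates North on the remaining columns (Opt1: 7>6, Opt2: 9>0, Opt3: 3>0); eliminate North.
For Row, West strictly dominates East on the remaining columns (Opt1: 9>8, Opt2: 7>5, Opt3: 6>2); eliminate East.
Column Opt3 is eliminated: Opt1 beats it against every remaining row (South: 5>0, West: 9>5).
Among the remaining strategies, none is strictly dominated by another pure strategy of the same player, so the elimination stops.
Surviving strategies — Row: {South, West}; Column: {Opt1, Opt2}.

South, West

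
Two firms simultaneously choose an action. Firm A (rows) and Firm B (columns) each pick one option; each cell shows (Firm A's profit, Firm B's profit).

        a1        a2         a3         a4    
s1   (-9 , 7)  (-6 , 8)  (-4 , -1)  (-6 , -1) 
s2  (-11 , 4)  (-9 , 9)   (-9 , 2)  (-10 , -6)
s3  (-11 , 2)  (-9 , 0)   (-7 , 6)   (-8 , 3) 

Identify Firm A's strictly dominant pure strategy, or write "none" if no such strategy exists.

s1 vs s2: a1: -9>-11, a2: -6>-9, a3: -4>-9, a4: -6>-10.
s1 vs s3: a1: -9>-11, a2: -6>-9, a3: -4>-7, a4: -6>-8.
s1 strictly beats every other strategy against every opponent action, so it is strictly dominant.

s1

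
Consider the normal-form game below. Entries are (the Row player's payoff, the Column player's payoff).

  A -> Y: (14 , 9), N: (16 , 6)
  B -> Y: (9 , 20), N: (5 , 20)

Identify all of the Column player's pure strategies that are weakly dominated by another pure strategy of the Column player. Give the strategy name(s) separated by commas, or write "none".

N

Y is not dominated — it holds its own against N at A (9>6).
N is weakly dominated by Y (A: 9>6, B: 20=20).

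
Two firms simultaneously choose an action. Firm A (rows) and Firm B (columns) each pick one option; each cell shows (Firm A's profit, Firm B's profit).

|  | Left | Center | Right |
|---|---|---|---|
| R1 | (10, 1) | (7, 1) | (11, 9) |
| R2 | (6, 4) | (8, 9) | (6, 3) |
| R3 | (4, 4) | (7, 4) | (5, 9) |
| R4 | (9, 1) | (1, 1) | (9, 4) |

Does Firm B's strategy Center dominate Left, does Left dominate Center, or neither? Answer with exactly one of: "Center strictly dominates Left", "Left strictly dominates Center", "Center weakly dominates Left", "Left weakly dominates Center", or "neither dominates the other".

Center's payoffs vs Left's, by Firm A's action — R1: 1=1, R2: 9>4, R3: 4=4, R4: 1=1.
Center is at least as good everywhere and strictly better somewhere (tied only at R1, R3, R4), so Center weakly but not strictly dominates Left.

Center weakly dominates Left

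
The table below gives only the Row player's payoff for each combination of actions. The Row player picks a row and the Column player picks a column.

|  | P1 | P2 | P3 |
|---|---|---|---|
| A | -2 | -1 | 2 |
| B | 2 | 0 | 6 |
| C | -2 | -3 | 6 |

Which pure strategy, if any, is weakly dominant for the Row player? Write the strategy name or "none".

B

B vs A: P1: 2>-2, P2: 0>-1, P3: 6>2.
B vs C: P1: 2>-2, P2: 0>-3, P3: 6=6.
B is at least as good as every other strategy against every opponent action, so it is weakly dominant.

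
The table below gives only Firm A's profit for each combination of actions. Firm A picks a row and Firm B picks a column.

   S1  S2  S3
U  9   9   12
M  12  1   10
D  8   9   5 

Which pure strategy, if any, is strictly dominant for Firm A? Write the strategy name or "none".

U fails to dominate M at S1 (9<12).
M fails to dominate U at S2 (1<9).
D fails to dominate U at S1 (8<9).
No single strategy dominates all the others.

none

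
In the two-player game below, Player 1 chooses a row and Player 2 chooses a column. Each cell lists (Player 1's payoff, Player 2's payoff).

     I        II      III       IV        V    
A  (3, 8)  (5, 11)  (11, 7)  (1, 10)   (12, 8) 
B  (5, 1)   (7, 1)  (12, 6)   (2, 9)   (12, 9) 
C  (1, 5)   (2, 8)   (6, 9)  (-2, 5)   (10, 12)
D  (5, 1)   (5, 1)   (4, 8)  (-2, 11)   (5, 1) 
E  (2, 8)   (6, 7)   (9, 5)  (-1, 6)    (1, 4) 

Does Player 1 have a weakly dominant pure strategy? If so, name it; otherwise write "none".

B

B vs A: I: 5>3, II: 7>5, III: 12>11, IV: 2>1, V: 12=12.
B vs C: I: 5>1, II: 7>2, III: 12>6, IV: 2>-2, V: 12>10.
B vs D: I: 5=5, II: 7>5, III: 12>4, IV: 2>-2, V: 12>5.
B vs E: I: 5>2, II: 7>6, III: 12>9, IV: 2>-1, V: 12>1.
B is at least as good as every other strategy against every opponent action, so it is weakly dominant.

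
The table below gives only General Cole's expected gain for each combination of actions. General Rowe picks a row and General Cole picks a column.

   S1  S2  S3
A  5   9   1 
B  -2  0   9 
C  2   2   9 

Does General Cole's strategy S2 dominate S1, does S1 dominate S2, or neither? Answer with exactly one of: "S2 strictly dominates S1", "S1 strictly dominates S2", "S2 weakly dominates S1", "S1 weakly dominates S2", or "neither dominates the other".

S2 weakly dominates S1

Compare S2 to S1 across each opponent action: A: 9>5, B: 0>-2, C: 2=2.
S2 is at least as good everywhere and strictly better somewhere (tied only at C), so S2 weakly but not strictly dominates S1.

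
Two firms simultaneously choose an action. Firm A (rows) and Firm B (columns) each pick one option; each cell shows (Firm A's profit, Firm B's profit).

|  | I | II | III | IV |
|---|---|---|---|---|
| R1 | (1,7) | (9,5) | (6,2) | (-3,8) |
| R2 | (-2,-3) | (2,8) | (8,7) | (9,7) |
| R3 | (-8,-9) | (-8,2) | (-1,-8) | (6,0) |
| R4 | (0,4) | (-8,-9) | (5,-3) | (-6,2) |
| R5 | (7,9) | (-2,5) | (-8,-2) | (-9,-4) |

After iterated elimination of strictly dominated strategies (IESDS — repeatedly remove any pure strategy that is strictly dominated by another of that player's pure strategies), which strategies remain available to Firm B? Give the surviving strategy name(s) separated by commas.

I, II, IV

Firm A's strategy R3 is strictly dominated by R2 (I: -2>-8, II: 2>-8, III: 8>-1, IV: 9>6) and is removed.
For Firm A, R1 strictly dominates R4 on the remaining columns (I: 1>0, II: 9>-8, III: 6>5, IV: -3>-6); eliminate R4.
Column III is eliminated: II beats it against every remaining row (R1: 5>2, R2: 8>7, R5: 5>-2).
Among the remaining strategies, none is strictly dominated by another pure strategy of the same player, so the elimination stops.
Surviving strategies — Firm A: {R1, R2, R5}; Firm B: {I, II, IV}.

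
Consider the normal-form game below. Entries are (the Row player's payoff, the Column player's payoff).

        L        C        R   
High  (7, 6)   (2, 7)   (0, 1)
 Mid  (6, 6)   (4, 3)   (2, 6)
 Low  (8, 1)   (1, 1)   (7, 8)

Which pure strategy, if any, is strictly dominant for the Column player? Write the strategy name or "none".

L fails to dominate C at High (6<7).
C fails to dominate L at Mid (3<6).
R fails to dominate L at High (1<6).
No single strategy dominates all the others.

none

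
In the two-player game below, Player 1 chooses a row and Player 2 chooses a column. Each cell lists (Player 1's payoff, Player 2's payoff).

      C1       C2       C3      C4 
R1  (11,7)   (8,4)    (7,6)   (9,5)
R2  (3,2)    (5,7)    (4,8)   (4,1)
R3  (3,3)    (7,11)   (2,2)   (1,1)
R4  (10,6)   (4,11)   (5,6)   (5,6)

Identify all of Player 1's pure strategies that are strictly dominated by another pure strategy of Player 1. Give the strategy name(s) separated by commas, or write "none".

R1: no other strategy beats it everywhere (R2 at C1 (11>3); R3 at C1 (11>3); R4 at C1 (11>10)).
R2: dominated, since R1 does at least as well everywhere (C1: 11>3, C2: 8>5, C3: 7>4, C4: 9>4).
R3: dominated, since R1 does at least as well everywhere (C1: 11>3, C2: 8>7, C3: 7>2, C4: 9>1).
R4 is strictly dominated by R1 (C1: 11>10, C2: 8>4, C3: 7>5, C4: 9>5).

R2, R3, R4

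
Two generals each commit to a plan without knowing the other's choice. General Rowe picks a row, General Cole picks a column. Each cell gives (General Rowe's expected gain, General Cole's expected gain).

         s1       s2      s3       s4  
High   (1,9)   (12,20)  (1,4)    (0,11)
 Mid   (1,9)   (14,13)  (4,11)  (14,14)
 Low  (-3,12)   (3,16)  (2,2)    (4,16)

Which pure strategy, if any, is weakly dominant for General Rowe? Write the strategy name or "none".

Mid

Mid vs High: s1: 1=1, s2: 14>12, s3: 4>1, s4: 14>0.
Mid vs Low: s1: 1>-3, s2: 14>3, s3: 4>2, s4: 14>4.
Mid is at least as good as every other strategy against every opponent action, so it is weakly dominant.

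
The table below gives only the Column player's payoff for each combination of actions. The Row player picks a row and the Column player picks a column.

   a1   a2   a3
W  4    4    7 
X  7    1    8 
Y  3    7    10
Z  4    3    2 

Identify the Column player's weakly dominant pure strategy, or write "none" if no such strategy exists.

a1 fails to dominate a2 at Y (3<7).
a2 fails to dominate a1 at X (1<7).
a3 fails to dominate a1 at Z (2<4).
No single strategy dominates all the others.

none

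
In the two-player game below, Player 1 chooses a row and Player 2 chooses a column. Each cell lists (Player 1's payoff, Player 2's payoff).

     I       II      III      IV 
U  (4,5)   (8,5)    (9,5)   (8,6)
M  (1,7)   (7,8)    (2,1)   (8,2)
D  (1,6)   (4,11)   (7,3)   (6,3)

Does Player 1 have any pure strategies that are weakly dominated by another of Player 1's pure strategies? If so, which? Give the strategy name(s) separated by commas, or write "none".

M, D

Nothing dominates U: M at I (4>1); D at I (4>1).
M is weakly dominated by U (I: 4>1, II: 8>7, III: 9>2, IV: 8=8).
D is weakly dominated by U (I: 4>1, II: 8>4, III: 9>7, IV: 8>6).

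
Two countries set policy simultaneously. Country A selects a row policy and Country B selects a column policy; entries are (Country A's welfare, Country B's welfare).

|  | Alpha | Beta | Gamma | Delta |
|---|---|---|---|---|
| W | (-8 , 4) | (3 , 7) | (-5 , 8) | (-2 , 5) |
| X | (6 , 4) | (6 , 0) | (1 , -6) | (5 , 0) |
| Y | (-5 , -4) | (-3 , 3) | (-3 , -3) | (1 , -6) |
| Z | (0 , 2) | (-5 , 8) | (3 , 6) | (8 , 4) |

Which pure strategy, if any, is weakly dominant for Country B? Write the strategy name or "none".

Alpha fails to dominate Beta at W (4<7).
Beta fails to dominate Alpha at X (0<4).
Gamma fails to dominate Alpha at X (-6<4).
Delta fails to dominate Alpha at X (0<4).
No single strategy dominates all the others.

none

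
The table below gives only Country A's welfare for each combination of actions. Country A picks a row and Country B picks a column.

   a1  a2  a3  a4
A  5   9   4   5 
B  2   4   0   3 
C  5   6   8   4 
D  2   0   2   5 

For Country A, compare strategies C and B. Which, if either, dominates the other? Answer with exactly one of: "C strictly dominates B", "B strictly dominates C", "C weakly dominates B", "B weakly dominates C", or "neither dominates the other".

Compare C to B across each opponent action: a1: 5>2, a2: 6>4, a3: 8>0, a4: 4>3.
C gives a strictly higher payoff against each opponent action, so C strictly dominates B.

C strictly dominates B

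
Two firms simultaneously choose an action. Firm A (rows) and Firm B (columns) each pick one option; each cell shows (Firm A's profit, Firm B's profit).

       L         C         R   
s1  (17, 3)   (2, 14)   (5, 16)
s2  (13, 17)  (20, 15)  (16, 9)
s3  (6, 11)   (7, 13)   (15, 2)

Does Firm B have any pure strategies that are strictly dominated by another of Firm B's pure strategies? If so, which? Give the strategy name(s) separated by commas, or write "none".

L is not dominated — it holds its own against C at s2 (17>15); R at s2 (17>9).
C: no other strategy beats it everywhere (L at s1 (14>3); R at s2 (15>9)).
R: no other strategy beats it everywhere (L at s1 (16>3); C at s1 (16>14)).

none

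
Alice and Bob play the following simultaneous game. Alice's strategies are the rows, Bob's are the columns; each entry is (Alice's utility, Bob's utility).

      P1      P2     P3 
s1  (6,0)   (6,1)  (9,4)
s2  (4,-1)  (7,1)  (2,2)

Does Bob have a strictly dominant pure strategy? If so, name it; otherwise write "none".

P3

P3 vs P1: s1: 4>0, s2: 2>-1.
P3 vs P2: s1: 4>1, s2: 2>1.
P3 strictly beats every other strategy against every opponent action, so it is strictly dominant.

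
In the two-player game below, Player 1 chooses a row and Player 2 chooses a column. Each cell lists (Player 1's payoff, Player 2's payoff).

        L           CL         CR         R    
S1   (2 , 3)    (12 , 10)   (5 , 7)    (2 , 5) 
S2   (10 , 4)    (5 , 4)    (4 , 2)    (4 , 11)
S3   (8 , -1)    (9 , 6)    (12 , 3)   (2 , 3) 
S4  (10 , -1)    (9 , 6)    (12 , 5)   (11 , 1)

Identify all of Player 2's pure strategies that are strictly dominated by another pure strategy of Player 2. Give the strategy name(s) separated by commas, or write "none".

R strictly dominates L — S1: 5>3, S2: 11>4, S3: 3>-1, S4: 1>-1.
Nothing dominates CL: L at S1 (10>3); CR at S1 (10>7); R at S1 (10>5).
CL strictly dominates CR — S1: 10>7, S2: 4>2, S3: 6>3, S4: 6>5.
Nothing dominates R: L at S1 (5>3); CL at S2 (11>4); CR at S2 (11>2).

L, CR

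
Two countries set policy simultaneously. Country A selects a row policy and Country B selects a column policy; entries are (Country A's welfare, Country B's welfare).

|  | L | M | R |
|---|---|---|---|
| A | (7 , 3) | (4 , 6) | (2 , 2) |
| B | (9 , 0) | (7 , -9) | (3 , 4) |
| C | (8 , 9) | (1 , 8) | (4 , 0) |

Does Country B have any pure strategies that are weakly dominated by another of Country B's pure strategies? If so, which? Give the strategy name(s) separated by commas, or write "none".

L: no other strategy beats it everywhere (M at B (0>-9); R at A (3>2)).
Nothing dominates M: L at A (6>3); R at A (6>2).
R: no other strategy beats it everywhere (L at B (4>0); M at B (4>-9)).

none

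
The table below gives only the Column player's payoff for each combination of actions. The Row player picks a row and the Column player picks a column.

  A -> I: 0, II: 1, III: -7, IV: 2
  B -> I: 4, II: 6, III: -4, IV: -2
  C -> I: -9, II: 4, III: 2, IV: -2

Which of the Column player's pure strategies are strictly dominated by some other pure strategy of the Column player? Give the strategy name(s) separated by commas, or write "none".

I, III

I is strictly dominated by II (A: 1>0, B: 6>4, C: 4>-9).
Nothing dominates II: I at A (1>0); III at A (1>-7); IV at B (6>-2).
II strictly dominates III — A: 1>-7, B: 6>-4, C: 4>2.
IV: no other strategy beats it everywhere (I at A (2>0); II at A (2>1); III at A (2>-7)).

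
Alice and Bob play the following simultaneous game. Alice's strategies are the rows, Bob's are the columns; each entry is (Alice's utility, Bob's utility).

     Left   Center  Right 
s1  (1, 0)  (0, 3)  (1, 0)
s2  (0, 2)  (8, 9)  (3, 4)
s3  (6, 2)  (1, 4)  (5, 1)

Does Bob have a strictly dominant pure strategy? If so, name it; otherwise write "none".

Center vs Left: s1: 3>0, s2: 9>2, s3: 4>2.
Center vs Right: s1: 3>0, s2: 9>4, s3: 4>1.
Center strictly beats every other strategy against every opponent action, so it is strictly dominant.

Center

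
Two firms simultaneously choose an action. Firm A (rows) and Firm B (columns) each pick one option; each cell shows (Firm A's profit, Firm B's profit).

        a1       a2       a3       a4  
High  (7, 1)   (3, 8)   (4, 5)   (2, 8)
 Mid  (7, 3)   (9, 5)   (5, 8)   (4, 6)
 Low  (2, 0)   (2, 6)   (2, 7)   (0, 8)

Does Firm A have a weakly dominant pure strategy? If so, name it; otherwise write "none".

Mid vs High: a1: 7=7, a2: 9>3, a3: 5>4, a4: 4>2.
Mid vs Low: a1: 7>2, a2: 9>2, a3: 5>2, a4: 4>0.
Mid is at least as good as every other strategy against every opponent action, so it is weakly dominant.

Mid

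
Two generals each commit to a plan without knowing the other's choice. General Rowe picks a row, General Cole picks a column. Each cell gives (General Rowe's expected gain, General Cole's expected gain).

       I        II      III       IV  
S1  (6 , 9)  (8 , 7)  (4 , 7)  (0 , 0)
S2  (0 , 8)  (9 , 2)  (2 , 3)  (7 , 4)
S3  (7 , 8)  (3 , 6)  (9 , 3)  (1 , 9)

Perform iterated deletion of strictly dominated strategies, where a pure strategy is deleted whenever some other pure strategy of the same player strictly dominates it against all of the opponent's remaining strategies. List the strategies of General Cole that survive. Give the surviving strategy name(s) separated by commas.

I, IV

Column II is eliminated: I beats it against every remaining row (S1: 9>7, S2: 8>2, S3: 8>6).
Row S1 is eliminated: S3 beats it against every remaining column (I: 7>6, III: 9>4, IV: 1>0).
Column III is eliminated: I beats it against every remaining row (S2: 8>3, S3: 8>3).
Among the remaining strategies, none is strictly dominated by another pure strategy of the same player, so the elimination stops.
Surviving strategies — General Rowe: {S2, S3}; General Cole: {I, IV}.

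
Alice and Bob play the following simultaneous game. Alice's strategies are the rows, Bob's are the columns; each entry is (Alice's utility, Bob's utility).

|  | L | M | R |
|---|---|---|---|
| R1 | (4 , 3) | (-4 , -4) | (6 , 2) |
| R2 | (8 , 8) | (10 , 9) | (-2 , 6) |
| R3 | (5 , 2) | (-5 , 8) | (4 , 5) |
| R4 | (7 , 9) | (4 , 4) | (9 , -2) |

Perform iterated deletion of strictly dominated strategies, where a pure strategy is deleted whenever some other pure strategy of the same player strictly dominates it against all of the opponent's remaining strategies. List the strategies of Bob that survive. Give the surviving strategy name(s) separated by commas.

For Alice, R4 strictly dominates R1 on the remaining columns (L: 7>4, M: 4>-4, R: 9>6); eliminate R1.
For Alice, R4 strictly dominates R3 on the remaining columns (L: 7>5, M: 4>-5, R: 9>4); eliminate R3.
Bob's strategy R is strictly dominated by L (R2: 8>6, R4: 9>-2) and is removed.
Alice's strategy R4 is strictly dominated by R2 (L: 8>7, M: 10>4) and is removed.
Bob's strategy L is strictly dominated by M (R2: 9>8) and is removed.
Among the remaining strategies, none is strictly dominated by another pure strategy of the same player, so the elimination stops.
Surviving strategies — Alice: {R2}; Bob: {M}.

M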